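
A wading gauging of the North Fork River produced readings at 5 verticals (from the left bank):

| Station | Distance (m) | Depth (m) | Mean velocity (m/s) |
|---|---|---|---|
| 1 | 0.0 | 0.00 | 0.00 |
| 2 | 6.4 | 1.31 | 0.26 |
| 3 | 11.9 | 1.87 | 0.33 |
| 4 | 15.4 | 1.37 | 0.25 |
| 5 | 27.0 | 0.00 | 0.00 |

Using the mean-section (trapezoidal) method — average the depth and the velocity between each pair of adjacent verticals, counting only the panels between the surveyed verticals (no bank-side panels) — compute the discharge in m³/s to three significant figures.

5.76 m³/s

Panel 1-2: Δb = 6.4 m, d̄ = (0.00+1.31)/2 = 0.655, v̄ = (0.00+0.26)/2 = 0.13 → q = 6.4×0.655×0.13 = 0.5450 m³/s
Panel 2-3: Δb = 5.5 m, d̄ = (1.31+1.87)/2 = 1.59, v̄ = (0.26+0.33)/2 = 0.295 → q = 5.5×1.59×0.295 = 2.580 m³/s
Panel 3-4: Δb = 3.5 m, d̄ = (1.87+1.37)/2 = 1.62, v̄ = (0.33+0.25)/2 = 0.29 → q = 3.5×1.62×0.29 = 1.644 m³/s
Panel 4-5: Δb = 11.6 m, d̄ = (1.37+0.00)/2 = 0.685, v̄ = (0.25+0.00)/2 = 0.125 → q = 11.6×0.685×0.125 = 0.9933 m³/s
Q = Σ q = 5.762 m³/s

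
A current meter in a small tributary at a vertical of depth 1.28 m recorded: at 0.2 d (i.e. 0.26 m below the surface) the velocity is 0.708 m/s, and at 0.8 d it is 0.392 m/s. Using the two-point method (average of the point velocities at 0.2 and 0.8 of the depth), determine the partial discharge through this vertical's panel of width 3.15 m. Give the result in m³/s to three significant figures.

2.22 m³/s

v̄ = (0.708 + 0.392) / 2 = 0.5500 m/s
q = v̄ × d × w = 0.5500 × 1.28 × 3.15 = 2.218 m³/s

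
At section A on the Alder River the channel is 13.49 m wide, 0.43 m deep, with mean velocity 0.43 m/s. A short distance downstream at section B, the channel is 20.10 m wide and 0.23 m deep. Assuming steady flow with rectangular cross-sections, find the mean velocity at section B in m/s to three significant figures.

Q = A₁V₁ = (13.49×0.43) × 0.43 = 2.494 m³/s
A₂ = 20.10 × 0.23 = 4.623 m²
V₂ = Q/A₂ = 2.494/4.623 = 0.5395 m/s

0.540 m/s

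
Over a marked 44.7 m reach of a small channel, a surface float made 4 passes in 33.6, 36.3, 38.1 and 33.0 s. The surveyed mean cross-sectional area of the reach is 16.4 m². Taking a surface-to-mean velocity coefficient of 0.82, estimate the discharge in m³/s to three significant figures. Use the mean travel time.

t̄ = (33.6 + 36.3 + 38.1 + 33.0) / 4 = 35.25 s
v_surface = L / t̄ = 44.7 / 35.25 = 1.268 m/s
v_mean = 0.82 × 1.268 = 1.040 m/s
Q = A × v_mean = 16.4 × 1.040 = 17.05 m³/s

17.1 m³/s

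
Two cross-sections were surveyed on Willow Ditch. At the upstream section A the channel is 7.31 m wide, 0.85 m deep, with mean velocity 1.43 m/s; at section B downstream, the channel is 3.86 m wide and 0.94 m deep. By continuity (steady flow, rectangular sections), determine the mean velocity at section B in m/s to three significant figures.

Q = A₁V₁ = (7.31×0.85) × 1.43 = 8.885 m³/s
A₂ = 3.86 × 0.94 = 3.628 m²
V₂ = Q/A₂ = 8.885/3.628 = 2.449 m/s

2.45 m/s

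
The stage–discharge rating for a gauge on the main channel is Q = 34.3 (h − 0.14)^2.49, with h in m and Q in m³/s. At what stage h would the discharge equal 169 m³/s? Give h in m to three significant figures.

2.04 m

h − h₀ = (Q/C)^(1/b) = (169/34.3)^(1/2.49) = 1.897 m
h = 0.14 + 1.897 = 2.037 m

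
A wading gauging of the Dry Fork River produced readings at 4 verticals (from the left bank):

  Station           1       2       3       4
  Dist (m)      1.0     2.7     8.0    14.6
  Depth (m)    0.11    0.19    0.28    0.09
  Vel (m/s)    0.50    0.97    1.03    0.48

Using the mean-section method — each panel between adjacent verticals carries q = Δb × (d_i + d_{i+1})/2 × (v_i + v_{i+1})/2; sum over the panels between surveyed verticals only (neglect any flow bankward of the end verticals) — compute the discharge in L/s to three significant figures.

Panel 1-2: Δb = 1.7 m, d̄ = (0.11+0.19)/2 = 0.15, v̄ = (0.50+0.97)/2 = 0.735 → q = 1.7×0.15×0.735 = 0.1874 m³/s
Panel 2-3: Δb = 5.3 m, d̄ = (0.19+0.28)/2 = 0.235, v̄ = (0.97+1.03)/2 = 1 → q = 5.3×0.235×1 = 1.246 m³/s
Panel 3-4: Δb = 6.6 m, d̄ = (0.28+0.09)/2 = 0.185, v̄ = (1.03+0.48)/2 = 0.755 → q = 6.6×0.185×0.755 = 0.9219 m³/s
Q = Σ q = 2.355 m³/s
= 2.355 × 1000 = 2355 L/s

2350 L/s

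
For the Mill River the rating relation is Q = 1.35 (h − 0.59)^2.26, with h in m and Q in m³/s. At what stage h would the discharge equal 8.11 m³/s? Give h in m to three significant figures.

2.80 m

h − h₀ = (Q/C)^(1/b) = (8.11/1.35)^(1/2.26) = 2.211 m
h = 0.59 + 2.211 = 2.801 m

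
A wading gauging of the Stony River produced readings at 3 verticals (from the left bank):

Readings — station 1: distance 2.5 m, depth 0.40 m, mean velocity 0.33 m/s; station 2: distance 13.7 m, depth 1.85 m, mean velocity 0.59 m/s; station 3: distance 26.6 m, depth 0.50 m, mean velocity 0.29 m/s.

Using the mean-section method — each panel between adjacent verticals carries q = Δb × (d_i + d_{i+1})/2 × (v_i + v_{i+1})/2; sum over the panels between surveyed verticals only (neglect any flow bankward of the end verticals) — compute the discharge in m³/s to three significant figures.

Panel 1-2: Δb = 11.2 m, d̄ = (0.40+1.85)/2 = 1.125, v̄ = (0.33+0.59)/2 = 0.46 → q = 11.2×1.125×0.46 = 5.796 m³/s
Panel 2-3: Δb = 12.9 m, d̄ = (1.85+0.50)/2 = 1.175, v̄ = (0.59+0.29)/2 = 0.44 → q = 12.9×1.175×0.44 = 6.669 m³/s
Q = Σ q = 12.47 m³/s

12.5 m³/s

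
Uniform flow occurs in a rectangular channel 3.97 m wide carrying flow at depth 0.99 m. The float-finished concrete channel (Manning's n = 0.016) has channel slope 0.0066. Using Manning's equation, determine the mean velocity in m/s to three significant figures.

A = b·y = 3.97 × 0.99 = 3.930 m²
P = b + 2y = 3.97 + 2×0.99 = 5.950 m
R = A/P = 3.930/5.950 = 0.6606 m
Q = (1/n)·A·R^(2/3)·S^(1/2) = (1/0.016) × 3.930 × 0.6606^(2/3) × 0.0066^(1/2) = 15.14 m³/s
V = Q/A = 15.14/3.930 = 3.851 m/s

3.85 m/s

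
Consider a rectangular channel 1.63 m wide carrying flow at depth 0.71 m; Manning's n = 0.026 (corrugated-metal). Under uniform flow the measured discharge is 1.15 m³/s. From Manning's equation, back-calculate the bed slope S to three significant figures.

A = b·y = 1.63 × 0.71 = 1.157 m²
P = b + 2y = 1.63 + 2×0.71 = 3.050 m
R = A/P = 1.157/3.050 = 0.3794 m
S = (Q·n / (1·A·R^(2/3)))² = (1.15×0.026 / (1×1.157×0.5241))² = 0.002430

0.00243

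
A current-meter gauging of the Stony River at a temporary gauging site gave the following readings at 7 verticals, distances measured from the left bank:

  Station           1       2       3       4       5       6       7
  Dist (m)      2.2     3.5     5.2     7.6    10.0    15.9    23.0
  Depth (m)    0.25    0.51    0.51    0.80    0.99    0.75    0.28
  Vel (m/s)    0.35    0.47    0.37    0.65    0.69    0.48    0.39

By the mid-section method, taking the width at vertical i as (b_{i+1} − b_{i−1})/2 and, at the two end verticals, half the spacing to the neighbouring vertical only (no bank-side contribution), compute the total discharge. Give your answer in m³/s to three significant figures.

w_1 = (3.5 − 2.2)/2 = 0.65 m; q_1 = 0.35 × 0.25 × 0.65 = 0.05688 m³/s
w_2 = (5.2 − 2.2)/2 = 1.5 m; q_2 = 0.47 × 0.51 × 1.5 = 0.3596 m³/s
w_3 = (7.6 − 3.5)/2 = 2.05 m; q_3 = 0.37 × 0.51 × 2.05 = 0.3868 m³/s
w_4 = (10.0 − 5.2)/2 = 2.4 m; q_4 = 0.65 × 0.80 × 2.4 = 1.248 m³/s
w_5 = (15.9 − 7.6)/2 = 4.15 m; q_5 = 0.69 × 0.99 × 4.15 = 2.835 m³/s
w_6 = (23.0 − 10.0)/2 = 6.5 m; q_6 = 0.48 × 0.75 × 6.5 = 2.340 m³/s
w_7 = (23.0 − 15.9)/2 = 3.55 m; q_7 = 0.39 × 0.28 × 3.55 = 0.3877 m³/s
Q = Σ qᵢ = 7.614 m³/s

7.61 m³/s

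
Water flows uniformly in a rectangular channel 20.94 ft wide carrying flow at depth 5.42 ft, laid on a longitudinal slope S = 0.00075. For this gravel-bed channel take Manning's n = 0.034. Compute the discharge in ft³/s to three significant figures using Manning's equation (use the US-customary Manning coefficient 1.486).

317 ft³/s

A = b·y = 20.94 × 5.42 = 113.5 ft²
P = b + 2y = 20.94 + 2×5.42 = 31.78 ft
R = A/P = 113.5/31.78 = 3.571 ft
Q = (1.486/n)·A·R^(2/3)·S^(1/2) = (1.486/0.034) × 113.5 × 3.571^(2/3) × 0.00075^(1/2) = 317.4 ft³/s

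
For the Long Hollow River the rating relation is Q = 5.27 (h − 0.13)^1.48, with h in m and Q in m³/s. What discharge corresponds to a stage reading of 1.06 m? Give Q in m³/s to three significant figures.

4.73 m³/s

Q = 5.27 × (1.06 − 0.13)^1.48 = 5.27 × 0.93^1.48 = 4.733 m³/s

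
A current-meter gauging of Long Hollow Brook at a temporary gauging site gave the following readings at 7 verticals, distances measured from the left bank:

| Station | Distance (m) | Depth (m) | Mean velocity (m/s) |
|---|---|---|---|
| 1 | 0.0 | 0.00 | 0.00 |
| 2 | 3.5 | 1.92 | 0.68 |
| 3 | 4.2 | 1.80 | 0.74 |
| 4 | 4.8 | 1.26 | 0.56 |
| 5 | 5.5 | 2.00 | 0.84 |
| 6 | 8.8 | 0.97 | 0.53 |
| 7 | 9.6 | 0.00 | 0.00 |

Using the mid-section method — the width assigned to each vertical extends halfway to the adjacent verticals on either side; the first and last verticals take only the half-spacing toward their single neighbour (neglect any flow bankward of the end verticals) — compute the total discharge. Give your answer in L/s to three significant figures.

8480 L/s

w_2 = (4.2 − 0.0)/2 = 2.1 m; q_2 = 0.68 × 1.92 × 2.1 = 2.742 m³/s
w_3 = (4.8 − 3.5)/2 = 0.65 m; q_3 = 0.74 × 1.80 × 0.65 = 0.8658 m³/s
w_4 = (5.5 − 4.2)/2 = 0.65 m; q_4 = 0.56 × 1.26 × 0.65 = 0.4586 m³/s
w_5 = (8.8 − 4.8)/2 = 2 m; q_5 = 0.84 × 2.00 × 2 = 3.360 m³/s
w_6 = (9.6 − 5.5)/2 = 2.05 m; q_6 = 0.53 × 0.97 × 2.05 = 1.054 m³/s
Stations 1, 7 contribute zero (depth or velocity is 0).
Q = Σ qᵢ = 8.480 m³/s
= 8.480 × 1000 = 8480 L/s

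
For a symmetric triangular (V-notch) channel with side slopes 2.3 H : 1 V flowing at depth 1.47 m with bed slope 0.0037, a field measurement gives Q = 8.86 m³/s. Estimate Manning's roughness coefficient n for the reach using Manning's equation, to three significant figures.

A = z·y² = 2.3×1.47² = 4.970 m²
P = 2y√(1+z²) = 2×1.47×√(1+2.3²) = 7.373 m
R = A/P = 4.970/7.373 = 0.6740 m
n = (1/Q)·A·R^(2/3)·S^(1/2) = (1/8.86) × 4.970 × 0.7688 × 0.06083 = 0.02623

0.0262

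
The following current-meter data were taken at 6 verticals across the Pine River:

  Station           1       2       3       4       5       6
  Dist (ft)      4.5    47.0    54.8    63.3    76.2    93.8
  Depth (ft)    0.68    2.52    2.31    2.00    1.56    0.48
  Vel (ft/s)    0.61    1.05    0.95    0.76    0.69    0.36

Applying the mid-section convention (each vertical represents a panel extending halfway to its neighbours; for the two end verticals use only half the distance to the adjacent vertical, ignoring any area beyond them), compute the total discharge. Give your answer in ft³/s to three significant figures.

w_1 = (47.0 − 4.5)/2 = 21.25 ft; q_1 = 0.61 × 0.68 × 21.25 = 8.815 ft³/s
w_2 = (54.8 − 4.5)/2 = 25.15 ft; q_2 = 1.05 × 2.52 × 25.15 = 66.55 ft³/s
w_3 = (63.3 − 47.0)/2 = 8.15 ft; q_3 = 0.95 × 2.31 × 8.15 = 17.89 ft³/s
w_4 = (76.2 − 54.8)/2 = 10.7 ft; q_4 = 0.76 × 2.00 × 10.7 = 16.26 ft³/s
w_5 = (93.8 − 63.3)/2 = 15.25 ft; q_5 = 0.69 × 1.56 × 15.25 = 16.42 ft³/s
w_6 = (93.8 − 76.2)/2 = 8.8 ft; q_6 = 0.36 × 0.48 × 8.8 = 1.521 ft³/s
Q = Σ qᵢ = 127.4 ft³/s

127 ft³/s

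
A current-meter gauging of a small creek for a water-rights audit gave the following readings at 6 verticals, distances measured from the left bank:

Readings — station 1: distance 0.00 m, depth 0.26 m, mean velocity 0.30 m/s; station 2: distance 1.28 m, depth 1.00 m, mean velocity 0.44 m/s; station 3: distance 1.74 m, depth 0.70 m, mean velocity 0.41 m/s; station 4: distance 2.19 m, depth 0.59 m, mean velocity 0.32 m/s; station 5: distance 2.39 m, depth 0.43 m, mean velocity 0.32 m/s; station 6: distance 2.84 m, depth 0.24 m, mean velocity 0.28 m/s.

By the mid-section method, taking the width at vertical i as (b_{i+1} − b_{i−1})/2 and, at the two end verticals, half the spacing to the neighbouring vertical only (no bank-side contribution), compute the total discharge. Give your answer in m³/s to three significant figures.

w_1 = (1.28 − 0.00)/2 = 0.64 m; q_1 = 0.30 × 0.26 × 0.64 = 0.04992 m³/s
w_2 = (1.74 − 0.00)/2 = 0.87 m; q_2 = 0.44 × 1.00 × 0.87 = 0.3828 m³/s
w_3 = (2.19 − 1.28)/2 = 0.455 m; q_3 = 0.41 × 0.70 × 0.455 = 0.1306 m³/s
w_4 = (2.39 − 1.74)/2 = 0.325 m; q_4 = 0.32 × 0.59 × 0.325 = 0.06136 m³/s
w_5 = (2.84 − 2.19)/2 = 0.325 m; q_5 = 0.32 × 0.43 × 0.325 = 0.04472 m³/s
w_6 = (2.84 − 2.39)/2 = 0.225 m; q_6 = 0.28 × 0.24 × 0.225 = 0.01512 m³/s
Q = Σ qᵢ = 0.6845 m³/s

0.685 m³/s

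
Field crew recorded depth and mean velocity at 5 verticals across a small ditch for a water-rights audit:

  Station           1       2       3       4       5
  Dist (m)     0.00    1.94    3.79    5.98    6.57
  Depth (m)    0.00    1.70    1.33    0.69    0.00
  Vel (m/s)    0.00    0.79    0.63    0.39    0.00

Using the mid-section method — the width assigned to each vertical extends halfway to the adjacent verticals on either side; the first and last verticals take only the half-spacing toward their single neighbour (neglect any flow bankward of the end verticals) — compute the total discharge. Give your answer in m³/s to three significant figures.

w_2 = (3.79 − 0.00)/2 = 1.895 m; q_2 = 0.79 × 1.70 × 1.895 = 2.545 m³/s
w_3 = (5.98 − 1.94)/2 = 2.02 m; q_3 = 0.63 × 1.33 × 2.02 = 1.693 m³/s
w_4 = (6.57 − 3.79)/2 = 1.39 m; q_4 = 0.39 × 0.69 × 1.39 = 0.3740 m³/s
Stations 1, 5 contribute zero (depth or velocity is 0).
Q = Σ qᵢ = 4.612 m³/s

4.61 m³/s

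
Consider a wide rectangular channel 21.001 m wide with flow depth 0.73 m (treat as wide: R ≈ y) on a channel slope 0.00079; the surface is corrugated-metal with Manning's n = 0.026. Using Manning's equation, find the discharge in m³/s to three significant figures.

A = b·y = 21.001 × 0.73 = 15.33 m²
Wide channel: R ≈ y = 0.73 m
Q = (1/n)·A·R^(2/3)·S^(1/2) = (1/0.026) × 15.33 × 0.7300^(2/3) × 0.00079^(1/2) = 13.44 m³/s

13.4 m³/s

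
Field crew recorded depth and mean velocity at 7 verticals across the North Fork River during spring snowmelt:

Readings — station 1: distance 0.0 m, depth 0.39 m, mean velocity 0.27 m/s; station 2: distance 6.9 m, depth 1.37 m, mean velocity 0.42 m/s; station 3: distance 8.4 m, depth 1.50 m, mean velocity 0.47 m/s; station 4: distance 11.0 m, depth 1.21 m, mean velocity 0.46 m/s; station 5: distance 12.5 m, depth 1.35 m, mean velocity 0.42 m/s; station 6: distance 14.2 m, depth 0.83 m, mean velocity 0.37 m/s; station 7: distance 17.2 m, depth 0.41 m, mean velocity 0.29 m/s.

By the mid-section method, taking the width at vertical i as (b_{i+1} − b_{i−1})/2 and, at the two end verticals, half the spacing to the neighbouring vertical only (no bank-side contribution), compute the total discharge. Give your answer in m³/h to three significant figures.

w_1 = (6.9 − 0.0)/2 = 3.45 m; q_1 = 0.27 × 0.39 × 3.45 = 0.3633 m³/s
w_2 = (8.4 − 0.0)/2 = 4.2 m; q_2 = 0.42 × 1.37 × 4.2 = 2.417 m³/s
w_3 = (11.0 − 6.9)/2 = 2.05 m; q_3 = 0.47 × 1.50 × 2.05 = 1.445 m³/s
w_4 = (12.5 − 8.4)/2 = 2.05 m; q_4 = 0.46 × 1.21 × 2.05 = 1.141 m³/s
w_5 = (14.2 − 11.0)/2 = 1.6 m; q_5 = 0.42 × 1.35 × 1.6 = 0.9072 m³/s
w_6 = (17.2 − 12.5)/2 = 2.35 m; q_6 = 0.37 × 0.83 × 2.35 = 0.7217 m³/s
w_7 = (17.2 − 14.2)/2 = 1.5 m; q_7 = 0.29 × 0.41 × 1.5 = 0.1784 m³/s
Q = Σ qᵢ = 7.173 m³/s
= 7.173 × 3600 = 25820 m³/h

25800 m³/h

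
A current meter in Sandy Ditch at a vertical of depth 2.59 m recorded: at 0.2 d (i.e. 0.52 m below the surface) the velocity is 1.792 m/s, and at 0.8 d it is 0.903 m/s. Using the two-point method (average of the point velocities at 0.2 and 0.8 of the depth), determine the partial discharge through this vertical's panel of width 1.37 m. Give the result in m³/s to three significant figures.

4.78 m³/s

v̄ = (1.792 + 0.903) / 2 = 1.348 m/s
q = v̄ × d × w = 1.348 × 2.59 × 1.37 = 4.781 m³/s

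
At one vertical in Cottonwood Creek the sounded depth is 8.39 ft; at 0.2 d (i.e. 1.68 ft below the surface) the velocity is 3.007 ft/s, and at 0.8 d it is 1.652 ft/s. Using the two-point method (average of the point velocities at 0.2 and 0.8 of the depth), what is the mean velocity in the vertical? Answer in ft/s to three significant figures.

v̄ = (3.007 + 1.652) / 2 = 2.330 ft/s

2.33 ft/s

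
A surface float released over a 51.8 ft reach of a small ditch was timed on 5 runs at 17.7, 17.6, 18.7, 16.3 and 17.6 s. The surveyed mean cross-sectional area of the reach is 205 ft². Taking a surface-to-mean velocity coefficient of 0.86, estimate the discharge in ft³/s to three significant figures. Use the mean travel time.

t̄ = (17.7 + 17.6 + 18.7 + 16.3 + 17.6) / 5 = 17.58 s
v_surface = L / t̄ = 51.8 / 17.58 = 2.947 ft/s
v_mean = 0.86 × 2.947 = 2.534 ft/s
Q = A × v_mean = 205 × 2.534 = 519.5 ft³/s

519 ft³/s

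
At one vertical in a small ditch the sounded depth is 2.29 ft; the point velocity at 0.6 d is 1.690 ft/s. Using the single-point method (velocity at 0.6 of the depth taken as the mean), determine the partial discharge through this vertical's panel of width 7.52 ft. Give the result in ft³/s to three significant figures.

v̄ = v₀.₆ = 1.690 ft/s
q = v̄ × d × w = 1.690 × 2.29 × 7.52 = 29.10 ft³/s

29.1 ft³/s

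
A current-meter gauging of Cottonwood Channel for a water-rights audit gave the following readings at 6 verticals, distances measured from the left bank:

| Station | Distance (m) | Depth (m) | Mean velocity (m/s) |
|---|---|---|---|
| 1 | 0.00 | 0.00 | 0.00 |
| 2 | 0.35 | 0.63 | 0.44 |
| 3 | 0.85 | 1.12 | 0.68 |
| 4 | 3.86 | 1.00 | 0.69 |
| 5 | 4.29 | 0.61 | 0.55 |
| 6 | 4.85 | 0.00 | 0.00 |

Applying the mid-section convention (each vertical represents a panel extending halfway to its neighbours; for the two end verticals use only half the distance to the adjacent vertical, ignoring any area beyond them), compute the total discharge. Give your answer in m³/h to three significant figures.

w_2 = (0.85 − 0.00)/2 = 0.425 m; q_2 = 0.44 × 0.63 × 0.425 = 0.1178 m³/s
w_3 = (3.86 − 0.35)/2 = 1.755 m; q_3 = 0.68 × 1.12 × 1.755 = 1.337 m³/s
w_4 = (4.29 − 0.85)/2 = 1.72 m; q_4 = 0.69 × 1.00 × 1.72 = 1.187 m³/s
w_5 = (4.85 − 3.86)/2 = 0.495 m; q_5 = 0.55 × 0.61 × 0.495 = 0.1661 m³/s
Stations 1, 6 contribute zero (depth or velocity is 0).
Q = Σ qᵢ = 2.807 m³/s
= 2.807 × 3600 = 10110 m³/h

10100 m³/h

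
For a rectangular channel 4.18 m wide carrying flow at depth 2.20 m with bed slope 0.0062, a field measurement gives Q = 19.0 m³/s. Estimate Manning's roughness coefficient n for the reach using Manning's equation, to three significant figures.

A = b·y = 4.18 × 2.20 = 9.196 m²
P = b + 2y = 4.18 + 2×2.20 = 8.580 m
R = A/P = 9.196/8.580 = 1.072 m
n = (1/Q)·A·R^(2/3)·S^(1/2) = (1/19.0) × 9.196 × 1.047 × 0.07874 = 0.03991

0.0399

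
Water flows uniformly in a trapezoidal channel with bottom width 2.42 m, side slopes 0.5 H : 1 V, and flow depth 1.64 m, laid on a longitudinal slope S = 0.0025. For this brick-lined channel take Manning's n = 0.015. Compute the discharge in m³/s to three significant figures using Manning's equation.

16.2 m³/s

A = (b + z·y)·y = (2.42 + 0.5×1.64)×1.64 = 5.314 m²
P = b + 2y√(1+z²) = 2.42 + 2×1.64×√(1+0.5²) = 6.087 m
R = A/P = 5.314/6.087 = 0.8729 m
Q = (1/n)·A·R^(2/3)·S^(1/2) = (1/0.015) × 5.314 × 0.8729^(2/3) × 0.0025^(1/2) = 16.18 m³/s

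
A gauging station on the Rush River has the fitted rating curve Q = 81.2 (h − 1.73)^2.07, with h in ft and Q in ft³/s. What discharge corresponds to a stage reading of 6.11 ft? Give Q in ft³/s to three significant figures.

Q = 81.2 × (6.11 − 1.73)^2.07 = 81.2 × 4.38^2.07 = 1727 ft³/s

1730 ft³/s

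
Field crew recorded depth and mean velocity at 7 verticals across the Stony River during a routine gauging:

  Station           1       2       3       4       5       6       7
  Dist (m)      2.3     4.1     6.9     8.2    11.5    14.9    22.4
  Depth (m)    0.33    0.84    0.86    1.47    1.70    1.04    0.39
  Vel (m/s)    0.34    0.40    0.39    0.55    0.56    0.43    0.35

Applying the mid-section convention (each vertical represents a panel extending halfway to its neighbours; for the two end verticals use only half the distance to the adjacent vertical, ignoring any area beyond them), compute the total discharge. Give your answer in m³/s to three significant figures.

w_1 = (4.1 − 2.3)/2 = 0.9 m; q_1 = 0.34 × 0.33 × 0.9 = 0.1010 m³/s
w_2 = (6.9 − 2.3)/2 = 2.3 m; q_2 = 0.40 × 0.84 × 2.3 = 0.7728 m³/s
w_3 = (8.2 − 4.1)/2 = 2.05 m; q_3 = 0.39 × 0.86 × 2.05 = 0.6876 m³/s
w_4 = (11.5 − 6.9)/2 = 2.3 m; q_4 = 0.55 × 1.47 × 2.3 = 1.860 m³/s
w_5 = (14.9 − 8.2)/2 = 3.35 m; q_5 = 0.56 × 1.70 × 3.35 = 3.189 m³/s
w_6 = (22.4 − 11.5)/2 = 5.45 m; q_6 = 0.43 × 1.04 × 5.45 = 2.437 m³/s
w_7 = (22.4 − 14.9)/2 = 3.75 m; q_7 = 0.35 × 0.39 × 3.75 = 0.5119 m³/s
Q = Σ qᵢ = 9.559 m³/s

9.56 m³/s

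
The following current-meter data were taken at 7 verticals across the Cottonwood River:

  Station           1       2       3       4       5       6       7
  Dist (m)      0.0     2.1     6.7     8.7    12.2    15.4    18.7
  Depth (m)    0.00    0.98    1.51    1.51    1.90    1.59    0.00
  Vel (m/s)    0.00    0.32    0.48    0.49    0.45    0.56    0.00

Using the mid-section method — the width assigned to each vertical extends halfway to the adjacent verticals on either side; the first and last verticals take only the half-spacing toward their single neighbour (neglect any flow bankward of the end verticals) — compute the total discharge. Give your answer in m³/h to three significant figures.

w_2 = (6.7 − 0.0)/2 = 3.35 m; q_2 = 0.32 × 0.98 × 3.35 = 1.051 m³/s
w_3 = (8.7 − 2.1)/2 = 3.3 m; q_3 = 0.48 × 1.51 × 3.3 = 2.392 m³/s
w_4 = (12.2 − 6.7)/2 = 2.75 m; q_4 = 0.49 × 1.51 × 2.75 = 2.035 m³/s
w_5 = (15.4 − 8.7)/2 = 3.35 m; q_5 = 0.45 × 1.90 × 3.35 = 2.864 m³/s
w_6 = (18.7 − 12.2)/2 = 3.25 m; q_6 = 0.56 × 1.59 × 3.25 = 2.894 m³/s
Stations 1, 7 contribute zero (depth or velocity is 0).
Q = Σ qᵢ = 11.24 m³/s
= 11.24 × 3600 = 40450 m³/h

40400 m³/h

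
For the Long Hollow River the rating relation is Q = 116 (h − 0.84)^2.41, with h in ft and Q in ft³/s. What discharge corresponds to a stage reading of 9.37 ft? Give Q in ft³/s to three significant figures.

Q = 116 × (9.37 − 0.84)^2.41 = 116 × 8.53^2.41 = 20330 ft³/s

20300 ft³/s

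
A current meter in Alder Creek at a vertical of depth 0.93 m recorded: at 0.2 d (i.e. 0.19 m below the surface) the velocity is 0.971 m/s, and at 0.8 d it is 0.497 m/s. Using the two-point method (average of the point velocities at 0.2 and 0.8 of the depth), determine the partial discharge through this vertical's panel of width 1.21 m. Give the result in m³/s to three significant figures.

v̄ = (0.971 + 0.497) / 2 = 0.7340 m/s
q = v̄ × d × w = 0.7340 × 0.93 × 1.21 = 0.8260 m³/s

0.826 m³/s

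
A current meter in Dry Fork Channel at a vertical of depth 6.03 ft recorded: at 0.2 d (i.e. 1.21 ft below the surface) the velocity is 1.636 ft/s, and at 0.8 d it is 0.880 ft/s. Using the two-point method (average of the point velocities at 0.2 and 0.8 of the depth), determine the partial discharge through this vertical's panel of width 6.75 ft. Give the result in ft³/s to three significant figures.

v̄ = (1.636 + 0.880) / 2 = 1.258 ft/s
q = v̄ × d × w = 1.258 × 6.03 × 6.75 = 51.20 ft³/s

51.2 ft³/s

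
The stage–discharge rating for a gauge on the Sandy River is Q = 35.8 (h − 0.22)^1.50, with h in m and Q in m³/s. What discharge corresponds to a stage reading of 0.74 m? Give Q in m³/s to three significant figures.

13.4 m³/s

Q = 35.8 × (0.74 − 0.22)^1.50 = 35.8 × 0.52^1.50 = 13.42 m³/s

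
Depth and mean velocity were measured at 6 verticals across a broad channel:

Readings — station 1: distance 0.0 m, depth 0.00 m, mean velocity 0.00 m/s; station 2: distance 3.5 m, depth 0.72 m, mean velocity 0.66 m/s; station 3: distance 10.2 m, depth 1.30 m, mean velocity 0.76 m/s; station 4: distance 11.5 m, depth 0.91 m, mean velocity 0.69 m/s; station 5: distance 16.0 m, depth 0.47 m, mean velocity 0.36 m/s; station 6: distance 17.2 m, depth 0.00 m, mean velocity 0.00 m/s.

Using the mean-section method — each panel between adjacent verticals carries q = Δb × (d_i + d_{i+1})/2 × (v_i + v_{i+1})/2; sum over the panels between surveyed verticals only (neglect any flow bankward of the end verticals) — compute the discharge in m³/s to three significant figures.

7.94 m³/s

Panel 1-2: Δb = 3.5 m, d̄ = (0.00+0.72)/2 = 0.36, v̄ = (0.00+0.66)/2 = 0.33 → q = 3.5×0.36×0.33 = 0.4158 m³/s
Panel 2-3: Δb = 6.7 m, d̄ = (0.72+1.30)/2 = 1.01, v̄ = (0.66+0.76)/2 = 0.71 → q = 6.7×1.01×0.71 = 4.805 m³/s
Panel 3-4: Δb = 1.3 m, d̄ = (1.30+0.91)/2 = 1.105, v̄ = (0.76+0.69)/2 = 0.725 → q = 1.3×1.105×0.725 = 1.041 m³/s
Panel 4-5: Δb = 4.5 m, d̄ = (0.91+0.47)/2 = 0.69, v̄ = (0.69+0.36)/2 = 0.525 → q = 4.5×0.69×0.525 = 1.630 m³/s
Panel 5-6: Δb = 1.2 m, d̄ = (0.47+0.00)/2 = 0.235, v̄ = (0.36+0.00)/2 = 0.18 → q = 1.2×0.235×0.18 = 0.05076 m³/s
Q = Σ q = 7.943 m³/s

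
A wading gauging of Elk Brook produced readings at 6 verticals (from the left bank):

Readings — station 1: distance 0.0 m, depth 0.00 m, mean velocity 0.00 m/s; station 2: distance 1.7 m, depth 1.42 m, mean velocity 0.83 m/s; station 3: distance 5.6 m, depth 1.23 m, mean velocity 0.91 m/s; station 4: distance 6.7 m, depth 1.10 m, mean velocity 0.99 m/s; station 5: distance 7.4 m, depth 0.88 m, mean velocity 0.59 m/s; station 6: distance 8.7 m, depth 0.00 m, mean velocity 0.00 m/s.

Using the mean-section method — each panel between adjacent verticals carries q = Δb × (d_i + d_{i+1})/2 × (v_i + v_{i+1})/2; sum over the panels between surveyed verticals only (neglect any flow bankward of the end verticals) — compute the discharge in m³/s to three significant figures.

6.93 m³/s

Panel 1-2: Δb = 1.7 m, d̄ = (0.00+1.42)/2 = 0.71, v̄ = (0.00+0.83)/2 = 0.415 → q = 1.7×0.71×0.415 = 0.5009 m³/s
Panel 2-3: Δb = 3.9 m, d̄ = (1.42+1.23)/2 = 1.325, v̄ = (0.83+0.91)/2 = 0.87 → q = 3.9×1.325×0.87 = 4.496 m³/s
Panel 3-4: Δb = 1.1 m, d̄ = (1.23+1.10)/2 = 1.165, v̄ = (0.91+0.99)/2 = 0.95 → q = 1.1×1.165×0.95 = 1.217 m³/s
Panel 4-5: Δb = 0.7 m, d̄ = (1.10+0.88)/2 = 0.99, v̄ = (0.99+0.59)/2 = 0.79 → q = 0.7×0.99×0.79 = 0.5475 m³/s
Panel 5-6: Δb = 1.3 m, d̄ = (0.88+0.00)/2 = 0.44, v̄ = (0.59+0.00)/2 = 0.295 → q = 1.3×0.44×0.295 = 0.1687 m³/s
Q = Σ q = 6.930 m³/s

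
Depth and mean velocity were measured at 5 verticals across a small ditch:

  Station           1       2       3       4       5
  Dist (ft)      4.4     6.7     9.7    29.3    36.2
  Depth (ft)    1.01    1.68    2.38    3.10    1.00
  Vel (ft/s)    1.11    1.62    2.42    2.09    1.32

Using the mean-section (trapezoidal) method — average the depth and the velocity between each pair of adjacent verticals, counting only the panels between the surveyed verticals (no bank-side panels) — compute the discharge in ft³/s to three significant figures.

162 ft³/s

Panel 1-2: Δb = 2.3 ft, d̄ = (1.01+1.68)/2 = 1.345, v̄ = (1.11+1.62)/2 = 1.365 → q = 2.3×1.345×1.365 = 4.223 ft³/s
Panel 2-3: Δb = 3 ft, d̄ = (1.68+2.38)/2 = 2.03, v̄ = (1.62+2.42)/2 = 2.02 → q = 3×2.03×2.02 = 12.30 ft³/s
Panel 3-4: Δb = 19.6 ft, d̄ = (2.38+3.10)/2 = 2.74, v̄ = (2.42+2.09)/2 = 2.255 → q = 19.6×2.74×2.255 = 121.1 ft³/s
Panel 4-5: Δb = 6.9 ft, d̄ = (3.10+1.00)/2 = 2.05, v̄ = (2.09+1.32)/2 = 1.705 → q = 6.9×2.05×1.705 = 24.12 ft³/s
Q = Σ q = 161.7 ft³/s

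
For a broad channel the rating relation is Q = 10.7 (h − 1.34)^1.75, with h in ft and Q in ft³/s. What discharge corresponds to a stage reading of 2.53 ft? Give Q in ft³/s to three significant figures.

14.5 ft³/s

Q = 10.7 × (2.53 − 1.34)^1.75 = 10.7 × 1.19^1.75 = 14.51 ft³/s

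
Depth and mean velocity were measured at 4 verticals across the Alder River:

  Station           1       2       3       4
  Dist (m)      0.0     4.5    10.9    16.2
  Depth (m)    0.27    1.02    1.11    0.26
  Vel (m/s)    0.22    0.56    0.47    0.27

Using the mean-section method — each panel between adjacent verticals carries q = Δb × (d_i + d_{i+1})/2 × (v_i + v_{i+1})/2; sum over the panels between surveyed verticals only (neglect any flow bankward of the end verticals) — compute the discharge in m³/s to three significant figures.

Panel 1-2: Δb = 4.5 m, d̄ = (0.27+1.02)/2 = 0.645, v̄ = (0.22+0.56)/2 = 0.39 → q = 4.5×0.645×0.39 = 1.132 m³/s
Panel 2-3: Δb = 6.4 m, d̄ = (1.02+1.11)/2 = 1.065, v̄ = (0.56+0.47)/2 = 0.515 → q = 6.4×1.065×0.515 = 3.510 m³/s
Panel 3-4: Δb = 5.3 m, d̄ = (1.11+0.26)/2 = 0.685, v̄ = (0.47+0.27)/2 = 0.37 → q = 5.3×0.685×0.37 = 1.343 m³/s
Q = Σ q = 5.986 m³/s

5.99 m³/s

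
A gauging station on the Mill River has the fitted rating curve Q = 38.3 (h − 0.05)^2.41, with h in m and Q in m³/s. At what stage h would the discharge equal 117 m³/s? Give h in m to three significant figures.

h − h₀ = (Q/C)^(1/b) = (117/38.3)^(1/2.41) = 1.589 m
h = 0.05 + 1.589 = 1.639 m

1.64 m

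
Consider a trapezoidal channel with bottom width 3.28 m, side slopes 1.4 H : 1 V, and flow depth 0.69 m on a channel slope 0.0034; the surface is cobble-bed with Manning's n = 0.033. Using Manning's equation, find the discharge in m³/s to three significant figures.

3.34 m³/s

A = (b + z·y)·y = (3.28 + 1.4×0.69)×0.69 = 2.930 m²
P = b + 2y√(1+z²) = 3.28 + 2×0.69×√(1+1.4²) = 5.654 m
R = A/P = 2.930/5.654 = 0.5181 m
Q = (1/n)·A·R^(2/3)·S^(1/2) = (1/0.033) × 2.930 × 0.5181^(2/3) × 0.0034^(1/2) = 3.340 m³/s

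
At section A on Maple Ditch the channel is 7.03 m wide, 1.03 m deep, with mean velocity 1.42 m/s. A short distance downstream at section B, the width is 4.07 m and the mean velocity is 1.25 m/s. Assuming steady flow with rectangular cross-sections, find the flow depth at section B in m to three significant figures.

2.02 m

Q = A₁V₁ = (7.03×1.03) × 1.42 = 10.28 m³/s
d₂ = Q/(b₂ V₂) = 10.28/(4.07×1.25) = 2.021 m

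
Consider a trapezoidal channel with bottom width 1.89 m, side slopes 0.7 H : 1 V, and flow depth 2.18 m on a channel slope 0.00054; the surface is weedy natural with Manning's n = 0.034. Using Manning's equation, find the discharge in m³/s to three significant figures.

A = (b + z·y)·y = (1.89 + 0.7×2.18)×2.18 = 7.447 m²
P = b + 2y√(1+z²) = 1.89 + 2×2.18×√(1+0.7²) = 7.212 m
R = A/P = 7.447/7.212 = 1.033 m
Q = (1/n)·A·R^(2/3)·S^(1/2) = (1/0.034) × 7.447 × 1.033^(2/3) × 0.00054^(1/2) = 5.200 m³/s

5.20 m³/s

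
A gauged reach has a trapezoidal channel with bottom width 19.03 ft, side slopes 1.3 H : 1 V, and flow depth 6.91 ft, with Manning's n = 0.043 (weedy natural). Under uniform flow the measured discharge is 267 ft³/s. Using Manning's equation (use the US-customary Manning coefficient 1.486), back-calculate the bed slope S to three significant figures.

A = (b + z·y)·y = (19.03 + 1.3×6.91)×6.91 = 193.6 ft²
P = b + 2y√(1+z²) = 19.03 + 2×6.91×√(1+1.3²) = 41.70 ft
R = A/P = 193.6/41.70 = 4.642 ft
S = (Q·n / (1.486·A·R^(2/3)))² = (267×0.043 / (1.486×193.6×2.783))² = 0.0002057

0.000206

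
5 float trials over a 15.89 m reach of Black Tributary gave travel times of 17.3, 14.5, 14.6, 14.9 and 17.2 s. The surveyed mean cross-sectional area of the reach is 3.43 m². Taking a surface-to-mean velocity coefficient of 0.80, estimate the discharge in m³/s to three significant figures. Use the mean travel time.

2.78 m³/s

t̄ = (17.3 + 14.5 + 14.6 + 14.9 + 17.2) / 5 = 15.7 s
v_surface = L / t̄ = 15.89 / 15.7 = 1.012 m/s
v_mean = 0.80 × 1.012 = 0.8097 m/s
Q = A × v_mean = 3.43 × 0.8097 = 2.777 m³/s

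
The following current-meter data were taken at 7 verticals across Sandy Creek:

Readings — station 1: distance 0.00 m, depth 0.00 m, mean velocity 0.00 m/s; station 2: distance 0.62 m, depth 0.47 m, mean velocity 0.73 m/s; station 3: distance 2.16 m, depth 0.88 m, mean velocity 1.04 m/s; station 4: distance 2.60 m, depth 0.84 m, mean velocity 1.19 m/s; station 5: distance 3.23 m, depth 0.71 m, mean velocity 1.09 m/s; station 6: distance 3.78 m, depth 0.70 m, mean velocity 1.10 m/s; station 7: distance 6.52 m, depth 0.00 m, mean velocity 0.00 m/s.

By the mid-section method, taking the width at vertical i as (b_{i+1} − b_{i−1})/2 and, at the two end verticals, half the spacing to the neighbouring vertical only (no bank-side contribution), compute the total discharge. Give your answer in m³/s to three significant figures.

3.53 m³/s

w_2 = (2.16 − 0.00)/2 = 1.08 m; q_2 = 0.73 × 0.47 × 1.08 = 0.3705 m³/s
w_3 = (2.60 − 0.62)/2 = 0.99 m; q_3 = 1.04 × 0.88 × 0.99 = 0.9060 m³/s
w_4 = (3.23 − 2.16)/2 = 0.535 m; q_4 = 1.19 × 0.84 × 0.535 = 0.5348 m³/s
w_5 = (3.78 − 2.60)/2 = 0.59 m; q_5 = 1.09 × 0.71 × 0.59 = 0.4566 m³/s
w_6 = (6.52 − 3.23)/2 = 1.645 m; q_6 = 1.10 × 0.70 × 1.645 = 1.267 m³/s
Stations 1, 7 contribute zero (depth or velocity is 0).
Q = Σ qᵢ = 3.535 m³/s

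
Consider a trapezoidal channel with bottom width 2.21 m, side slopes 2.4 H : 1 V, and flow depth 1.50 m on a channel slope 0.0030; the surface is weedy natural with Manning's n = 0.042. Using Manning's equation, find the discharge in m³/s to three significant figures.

A = (b + z·y)·y = (2.21 + 2.4×1.50)×1.50 = 8.715 m²
P = b + 2y√(1+z²) = 2.21 + 2×1.50×√(1+2.4²) = 10.01 m
R = A/P = 8.715/10.01 = 0.8706 m
Q = (1/n)·A·R^(2/3)·S^(1/2) = (1/0.042) × 8.715 × 0.8706^(2/3) × 0.0030^(1/2) = 10.36 m³/s

10.4 m³/s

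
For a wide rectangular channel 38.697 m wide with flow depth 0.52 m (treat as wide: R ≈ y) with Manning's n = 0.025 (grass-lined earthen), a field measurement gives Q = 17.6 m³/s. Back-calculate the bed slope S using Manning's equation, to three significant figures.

0.00114

A = b·y = 38.697 × 0.52 = 20.12 m²
Wide channel: R ≈ y = 0.52 m
S = (Q·n / (1·A·R^(2/3)))² = (17.6×0.025 / (1×20.12×0.6466))² = 0.001143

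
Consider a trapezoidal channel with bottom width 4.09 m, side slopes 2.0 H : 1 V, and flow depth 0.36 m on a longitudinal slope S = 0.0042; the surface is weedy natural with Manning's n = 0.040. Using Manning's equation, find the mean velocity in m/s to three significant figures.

0.732 m/s

A = (b + z·y)·y = (4.09 + 2.0×0.36)×0.36 = 1.732 m²
P = b + 2y√(1+z²) = 4.09 + 2×0.36×√(1+2.0²) = 5.700 m
R = A/P = 1.732/5.700 = 0.3038 m
Q = (1/n)·A·R^(2/3)·S^(1/2) = (1/0.040) × 1.732 × 0.3038^(2/3) × 0.0042^(1/2) = 1.268 m³/s
V = Q/A = 1.268/1.732 = 0.7322 m/s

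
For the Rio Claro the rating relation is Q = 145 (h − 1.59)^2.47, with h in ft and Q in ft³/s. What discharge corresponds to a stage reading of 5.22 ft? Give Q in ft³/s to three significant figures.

Q = 145 × (5.22 − 1.59)^2.47 = 145 × 3.63^2.47 = 3502 ft³/s

3500 ft³/s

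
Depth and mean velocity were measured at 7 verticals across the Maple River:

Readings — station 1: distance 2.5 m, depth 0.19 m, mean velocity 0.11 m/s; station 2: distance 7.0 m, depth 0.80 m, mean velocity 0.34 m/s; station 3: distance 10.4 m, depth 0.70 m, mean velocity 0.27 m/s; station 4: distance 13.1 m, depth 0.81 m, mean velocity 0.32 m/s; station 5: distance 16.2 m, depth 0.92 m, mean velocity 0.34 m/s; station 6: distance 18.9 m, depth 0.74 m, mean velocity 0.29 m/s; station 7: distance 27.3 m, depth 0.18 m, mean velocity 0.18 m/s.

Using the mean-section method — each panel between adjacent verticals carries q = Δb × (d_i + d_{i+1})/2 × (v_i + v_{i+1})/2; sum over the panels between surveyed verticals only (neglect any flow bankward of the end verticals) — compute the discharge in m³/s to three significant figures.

4.38 m³/s

Panel 1-2: Δb = 4.5 m, d̄ = (0.19+0.80)/2 = 0.495, v̄ = (0.11+0.34)/2 = 0.225 → q = 4.5×0.495×0.225 = 0.5012 m³/s
Panel 2-3: Δb = 3.4 m, d̄ = (0.80+0.70)/2 = 0.75, v̄ = (0.34+0.27)/2 = 0.305 → q = 3.4×0.75×0.305 = 0.7778 m³/s
Panel 3-4: Δb = 2.7 m, d̄ = (0.70+0.81)/2 = 0.755, v̄ = (0.27+0.32)/2 = 0.295 → q = 2.7×0.755×0.295 = 0.6014 m³/s
Panel 4-5: Δb = 3.1 m, d̄ = (0.81+0.92)/2 = 0.865, v̄ = (0.32+0.34)/2 = 0.33 → q = 3.1×0.865×0.33 = 0.8849 m³/s
Panel 5-6: Δb = 2.7 m, d̄ = (0.92+0.74)/2 = 0.83, v̄ = (0.34+0.29)/2 = 0.315 → q = 2.7×0.83×0.315 = 0.7059 m³/s
Panel 6-7: Δb = 8.4 m, d̄ = (0.74+0.18)/2 = 0.46, v̄ = (0.29+0.18)/2 = 0.235 → q = 8.4×0.46×0.235 = 0.9080 m³/s
Q = Σ q = 4.379 m³/s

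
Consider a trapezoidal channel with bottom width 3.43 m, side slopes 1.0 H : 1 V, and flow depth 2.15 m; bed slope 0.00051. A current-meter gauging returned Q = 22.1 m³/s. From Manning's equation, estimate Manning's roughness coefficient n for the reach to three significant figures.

A = (b + z·y)·y = (3.43 + 1.0×2.15)×2.15 = 12.00 m²
P = b + 2y√(1+z²) = 3.43 + 2×2.15×√(1+1.0²) = 9.511 m
R = A/P = 12.00/9.511 = 1.261 m
n = (1/Q)·A·R^(2/3)·S^(1/2) = (1/22.1) × 12.00 × 1.167 × 0.02258 = 0.01431

0.0143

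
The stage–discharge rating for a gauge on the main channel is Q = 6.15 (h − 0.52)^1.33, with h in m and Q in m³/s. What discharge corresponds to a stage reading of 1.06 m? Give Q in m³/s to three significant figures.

2.71 m³/s

Q = 6.15 × (1.06 − 0.52)^1.33 = 6.15 × 0.54^1.33 = 2.710 m³/s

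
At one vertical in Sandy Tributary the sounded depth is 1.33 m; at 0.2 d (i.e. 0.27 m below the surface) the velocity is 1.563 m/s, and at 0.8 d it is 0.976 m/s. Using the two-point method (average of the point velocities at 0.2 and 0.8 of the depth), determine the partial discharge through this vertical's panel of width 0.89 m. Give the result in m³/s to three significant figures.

1.50 m³/s

v̄ = (1.563 + 0.976) / 2 = 1.270 m/s
q = v̄ × d × w = 1.270 × 1.33 × 0.89 = 1.503 m³/s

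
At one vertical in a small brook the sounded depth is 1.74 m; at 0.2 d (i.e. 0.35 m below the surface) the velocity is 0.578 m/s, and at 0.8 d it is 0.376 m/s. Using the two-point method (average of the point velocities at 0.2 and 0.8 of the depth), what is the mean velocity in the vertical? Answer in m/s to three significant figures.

v̄ = (0.578 + 0.376) / 2 = 0.4770 m/s

0.477 m/s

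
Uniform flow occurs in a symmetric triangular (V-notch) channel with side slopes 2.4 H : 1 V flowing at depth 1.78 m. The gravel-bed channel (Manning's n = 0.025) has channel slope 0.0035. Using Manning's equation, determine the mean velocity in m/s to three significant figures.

2.08 m/s

A = z·y² = 2.4×1.78² = 7.604 m²
P = 2y√(1+z²) = 2×1.78×√(1+2.4²) = 9.256 m
R = A/P = 7.604/9.256 = 0.8215 m
Q = (1/n)·A·R^(2/3)·S^(1/2) = (1/0.025) × 7.604 × 0.8215^(2/3) × 0.0035^(1/2) = 15.78 m³/s
V = Q/A = 15.78/7.604 = 2.076 m/s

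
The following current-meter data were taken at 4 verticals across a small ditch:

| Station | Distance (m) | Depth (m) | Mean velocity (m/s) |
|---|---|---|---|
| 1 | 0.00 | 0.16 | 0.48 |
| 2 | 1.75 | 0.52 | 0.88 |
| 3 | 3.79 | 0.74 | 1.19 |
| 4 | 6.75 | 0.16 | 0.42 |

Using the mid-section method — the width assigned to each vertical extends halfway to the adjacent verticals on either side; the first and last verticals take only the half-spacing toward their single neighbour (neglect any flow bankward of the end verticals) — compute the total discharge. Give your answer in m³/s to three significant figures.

w_1 = (1.75 − 0.00)/2 = 0.875 m; q_1 = 0.48 × 0.16 × 0.875 = 0.06720 m³/s
w_2 = (3.79 − 0.00)/2 = 1.895 m; q_2 = 0.88 × 0.52 × 1.895 = 0.8672 m³/s
w_3 = (6.75 − 1.75)/2 = 2.5 m; q_3 = 1.19 × 0.74 × 2.5 = 2.202 m³/s
w_4 = (6.75 − 3.79)/2 = 1.48 m; q_4 = 0.42 × 0.16 × 1.48 = 0.09946 m³/s
Q = Σ qᵢ = 3.235 m³/s

3.24 m³/s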